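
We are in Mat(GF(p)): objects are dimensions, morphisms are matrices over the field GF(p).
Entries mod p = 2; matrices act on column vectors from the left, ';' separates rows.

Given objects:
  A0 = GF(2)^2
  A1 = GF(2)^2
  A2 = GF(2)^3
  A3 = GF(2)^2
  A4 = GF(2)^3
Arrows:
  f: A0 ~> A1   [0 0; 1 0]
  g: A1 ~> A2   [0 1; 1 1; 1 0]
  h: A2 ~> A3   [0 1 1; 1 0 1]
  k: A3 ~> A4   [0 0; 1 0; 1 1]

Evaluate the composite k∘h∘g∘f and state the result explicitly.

Answer: [0 0; 1 0; 0 0]

Derivation:
  e0=(1,0) f~>(0,1) g~>(1,1,0) h~>(1,1) k~>(0,1,0)
  e1=(0,1) f~>(0,0) g~>(0,0,0) h~>(0,0) k~>(0,0,0)
composite: [0 0; 1 0; 0 0]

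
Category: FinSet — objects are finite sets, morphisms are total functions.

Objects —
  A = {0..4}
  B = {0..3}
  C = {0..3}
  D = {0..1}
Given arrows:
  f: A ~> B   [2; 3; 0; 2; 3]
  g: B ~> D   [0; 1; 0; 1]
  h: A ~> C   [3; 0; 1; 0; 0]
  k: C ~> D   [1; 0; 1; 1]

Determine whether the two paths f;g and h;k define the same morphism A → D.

Path 1 = f;g:
  0 f~>2 g~>0
  1 f~>3 g~>1
  2 f~>0 g~>0
  3 f~>2 g~>0
  4 f~>3 g~>1
  ⟦path⟧₁ = [0; 1; 0; 0; 1]
Path 2 = h;k:
  0 h~>3 k~>1
  1 h~>0 k~>1
  2 h~>1 k~>0
  3 h~>0 k~>1
  4 h~>0 k~>1
  ⟦path⟧₂ = [1; 1; 0; 1; 1]
Equal? differ; not commutative

Answer: DOES NOT COMMUTE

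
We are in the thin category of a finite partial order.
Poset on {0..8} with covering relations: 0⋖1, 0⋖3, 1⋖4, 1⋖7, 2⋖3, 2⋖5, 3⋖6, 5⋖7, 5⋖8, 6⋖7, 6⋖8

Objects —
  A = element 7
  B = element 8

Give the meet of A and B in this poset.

Lower bounds of A=7 and B=8: {0,2,3,5,6}
  maximal lower bounds 5 and 6 are incomparable: neither 5<=6 nor 6<=5
→ no greatest lower bound exists

Answer: NO MEET EXISTS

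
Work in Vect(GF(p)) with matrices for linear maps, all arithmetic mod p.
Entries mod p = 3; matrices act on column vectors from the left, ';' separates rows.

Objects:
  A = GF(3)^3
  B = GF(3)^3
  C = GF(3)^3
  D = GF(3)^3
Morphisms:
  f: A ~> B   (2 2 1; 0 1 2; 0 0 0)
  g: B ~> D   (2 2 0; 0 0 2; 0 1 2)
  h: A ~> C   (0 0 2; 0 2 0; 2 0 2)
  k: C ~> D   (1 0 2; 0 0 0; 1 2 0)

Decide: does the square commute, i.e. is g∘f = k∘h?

Answer: COMMUTES

Work:
Along f;g (path 1):
  e0=⟨1,0,0⟩ f~>⟨2,0,0⟩ g~>⟨1,0,0⟩
  e1=⟨0,1,0⟩ f~>⟨2,1,0⟩ g~>⟨0,0,1⟩
  e2=⟨0,0,1⟩ f~>⟨1,2,0⟩ g~>⟨0,0,2⟩
  ⟦path⟧₁ = (1 0 0; 0 0 0; 0 1 2)
Along h;k (path 2):
  e0=⟨1,0,0⟩ h~>⟨0,0,2⟩ k~>⟨1,0,0⟩
  e1=⟨0,1,0⟩ h~>⟨0,2,0⟩ k~>⟨0,0,1⟩
  e2=⟨0,0,1⟩ h~>⟨2,0,2⟩ k~>⟨0,0,2⟩
  ⟦path⟧₂ = (1 0 0; 0 0 0; 0 1 2)
Equal? YES — commutes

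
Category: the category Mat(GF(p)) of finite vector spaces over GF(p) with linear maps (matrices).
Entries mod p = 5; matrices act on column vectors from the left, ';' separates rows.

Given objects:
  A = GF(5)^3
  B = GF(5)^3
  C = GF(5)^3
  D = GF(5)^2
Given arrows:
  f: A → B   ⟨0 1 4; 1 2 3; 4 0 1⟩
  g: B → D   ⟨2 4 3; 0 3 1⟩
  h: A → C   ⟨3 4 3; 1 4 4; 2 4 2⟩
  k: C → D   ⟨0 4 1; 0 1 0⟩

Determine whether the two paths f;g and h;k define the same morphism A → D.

1) trace f;g:
  e0=⟨1,0,0⟩ f→⟨0,1,4⟩ g→⟨1,2⟩
  e1=⟨0,1,0⟩ f→⟨1,2,0⟩ g→⟨0,1⟩
  e2=⟨0,0,1⟩ f→⟨4,3,1⟩ g→⟨3,0⟩
  result₁ = ⟨1 0 3; 2 1 0⟩
2) trace h;k:
  e0=⟨1,0,0⟩ h→⟨3,1,2⟩ k→⟨1,1⟩
  e1=⟨0,1,0⟩ h→⟨4,4,4⟩ k→⟨0,4⟩
  e2=⟨0,0,1⟩ h→⟨3,4,2⟩ k→⟨3,4⟩
  result₂ = ⟨1 0 3; 1 4 4⟩
Equal? NO — does not commute

Answer: DOES NOT COMMUTE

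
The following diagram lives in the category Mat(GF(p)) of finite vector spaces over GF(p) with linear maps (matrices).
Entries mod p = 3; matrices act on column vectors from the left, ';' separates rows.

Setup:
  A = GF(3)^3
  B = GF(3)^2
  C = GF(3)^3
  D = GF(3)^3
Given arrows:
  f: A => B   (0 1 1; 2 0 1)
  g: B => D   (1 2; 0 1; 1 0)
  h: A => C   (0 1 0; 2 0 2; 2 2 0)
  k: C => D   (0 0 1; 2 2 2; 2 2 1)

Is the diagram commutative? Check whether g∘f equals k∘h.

Answer: DOES NOT COMMUTE

Trace:
Path 1 = f;g:
  e0=[1,0,0] f=>[0,2] g=>[1,2,0]
  e1=[0,1,0] f=>[1,0] g=>[1,0,1]
  e2=[0,0,1] f=>[1,1] g=>[0,1,1]
  composite₁ = (1 1 0; 2 0 1; 0 1 1)
Path 2 = h;k:
  e0=[1,0,0] h=>[0,2,2] k=>[2,2,0]
  e1=[0,1,0] h=>[1,0,2] k=>[2,0,1]
  e2=[0,0,1] h=>[0,2,0] k=>[0,1,1]
  composite₂ = (2 2 0; 2 0 1; 0 1 1)
Equal? NO — does not commute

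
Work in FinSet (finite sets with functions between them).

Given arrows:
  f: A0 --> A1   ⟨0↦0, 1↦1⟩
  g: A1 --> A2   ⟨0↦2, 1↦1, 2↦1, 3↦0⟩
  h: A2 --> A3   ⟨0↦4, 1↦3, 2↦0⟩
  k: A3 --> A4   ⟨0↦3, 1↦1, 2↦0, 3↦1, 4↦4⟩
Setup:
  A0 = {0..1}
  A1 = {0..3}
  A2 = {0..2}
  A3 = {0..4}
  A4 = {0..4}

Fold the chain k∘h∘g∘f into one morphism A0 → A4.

Answer: ⟨0↦3, 1↦1⟩

Derivation:
  0 f-->0 g-->2 h-->0 k-->3
  1 f-->1 g-->1 h-->3 k-->1
composite: ⟨0↦3, 1↦1⟩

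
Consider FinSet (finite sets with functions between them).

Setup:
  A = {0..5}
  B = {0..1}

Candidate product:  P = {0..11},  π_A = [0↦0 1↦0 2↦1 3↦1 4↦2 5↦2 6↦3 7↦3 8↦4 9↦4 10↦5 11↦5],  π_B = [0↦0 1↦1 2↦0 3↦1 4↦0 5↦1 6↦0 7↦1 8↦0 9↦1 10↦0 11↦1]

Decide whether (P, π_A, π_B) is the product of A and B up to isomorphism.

|A|·|B| = 6·2 = 12;  |P| = 12
Check the pairing map k ↦ (π_A(k), π_B(k)):
  0 ↦ (0,0)
  1 ↦ (0,1)
  2 ↦ (1,0)
  3 ↦ (1,1)
  4 ↦ (2,0)
  5 ↦ (2,1)
  6 ↦ (3,0)
  7 ↦ (3,1)
  8 ↦ (4,0)
  9 ↦ (4,1)
  10 ↦ (5,0)
  11 ↦ (5,1)
distinct pairs in image: 12 / 12 needed
  → bijection onto A×B; projections well-typed.

Answer: VALID PRODUCT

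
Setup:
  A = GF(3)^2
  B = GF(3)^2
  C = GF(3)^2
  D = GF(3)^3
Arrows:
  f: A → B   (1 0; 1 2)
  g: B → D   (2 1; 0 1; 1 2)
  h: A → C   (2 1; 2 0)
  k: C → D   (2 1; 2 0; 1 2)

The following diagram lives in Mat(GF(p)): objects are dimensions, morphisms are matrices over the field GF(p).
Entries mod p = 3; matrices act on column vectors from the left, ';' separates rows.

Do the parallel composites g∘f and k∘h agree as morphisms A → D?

Answer: COMMUTES

Trace:
Along f;g (path 1):
  e0=(1,0) f→(1,1) g→(0,1,0)
  e1=(0,1) f→(0,2) g→(2,2,1)
  ⟦path⟧₁ = (0 2; 1 2; 0 1)
Along h;k (path 2):
  e0=(1,0) h→(2,2) k→(0,1,0)
  e1=(0,1) h→(1,0) k→(2,2,1)
  ⟦path⟧₂ = (0 2; 1 2; 0 1)
Equal? YES — commutes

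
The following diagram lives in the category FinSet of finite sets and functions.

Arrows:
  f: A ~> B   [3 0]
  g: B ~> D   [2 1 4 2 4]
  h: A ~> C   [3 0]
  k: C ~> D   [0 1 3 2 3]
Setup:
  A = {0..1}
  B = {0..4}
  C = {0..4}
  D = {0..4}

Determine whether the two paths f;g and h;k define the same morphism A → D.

Answer: DOES NOT COMMUTE

Derivation:
1) trace f;g:
  0 f~>3 g~>2
  1 f~>0 g~>2
  ⟦path⟧₁ = [2 2]
2) trace h;k:
  0 h~>3 k~>2
  1 h~>0 k~>0
  ⟦path⟧₂ = [2 0]
Equal? NO — does not commute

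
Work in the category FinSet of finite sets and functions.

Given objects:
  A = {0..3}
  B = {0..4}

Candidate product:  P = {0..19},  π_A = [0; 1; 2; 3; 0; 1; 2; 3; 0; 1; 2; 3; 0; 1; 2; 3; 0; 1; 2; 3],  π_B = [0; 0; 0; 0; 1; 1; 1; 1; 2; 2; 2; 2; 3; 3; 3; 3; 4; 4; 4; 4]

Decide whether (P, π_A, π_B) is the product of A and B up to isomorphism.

Answer: VALID PRODUCT

Trace:
|A|·|B| = 4·5 = 20;  |P| = 20
Check the pairing map k ↦ (π_A(k), π_B(k)):
  0 -> (0,0)
  1 -> (1,0)
  2 -> (2,0)
  3 -> (3,0)
  4 -> (0,1)
  5 -> (1,1)
  6 -> (2,1)
  7 -> (3,1)
  8 -> (0,2)
  9 -> (1,2)
  10 -> (2,2)
  11 -> (3,2)
  12 -> (0,3)
  13 -> (1,3)
  14 -> (2,3)
  15 -> (3,3)
  16 -> (0,4)
  17 -> (1,4)
  18 -> (2,4)
  19 -> (3,4)
distinct pairs in image: 20 / 20 needed
  → bijection onto A×B; projections well-typed.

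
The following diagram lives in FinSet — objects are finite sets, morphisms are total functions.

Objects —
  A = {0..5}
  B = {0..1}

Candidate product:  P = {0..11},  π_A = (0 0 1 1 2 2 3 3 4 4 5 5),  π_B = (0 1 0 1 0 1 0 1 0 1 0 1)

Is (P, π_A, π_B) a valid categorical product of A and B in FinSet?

Answer: VALID PRODUCT

Trace:
|A|·|B| = 6·2 = 12;  |P| = 12
Check the pairing map k ↦ (π_A(k), π_B(k)):
  0 -> (0,0)
  1 -> (0,1)
  2 -> (1,0)
  3 -> (1,1)
  4 -> (2,0)
  5 -> (2,1)
  6 -> (3,0)
  7 -> (3,1)
  8 -> (4,0)
  9 -> (4,1)
  10 -> (5,0)
  11 -> (5,1)
distinct pairs in image: 12 / 12 needed
  → bijection onto A×B; projections well-typed.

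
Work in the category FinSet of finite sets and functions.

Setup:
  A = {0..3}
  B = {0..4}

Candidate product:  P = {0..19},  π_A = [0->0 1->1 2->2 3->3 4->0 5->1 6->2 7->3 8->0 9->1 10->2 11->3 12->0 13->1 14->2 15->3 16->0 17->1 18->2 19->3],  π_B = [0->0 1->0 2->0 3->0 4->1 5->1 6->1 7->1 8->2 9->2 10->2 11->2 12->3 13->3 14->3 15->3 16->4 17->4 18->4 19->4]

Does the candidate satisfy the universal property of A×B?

Answer: VALID PRODUCT

Trace:
|A|·|B| = 4·5 = 20;  |P| = 20
Check the pairing map k ↦ (π_A(k), π_B(k)):
  0 -> (0,0)
  1 -> (1,0)
  2 -> (2,0)
  3 -> (3,0)
  4 -> (0,1)
  5 -> (1,1)
  6 -> (2,1)
  7 -> (3,1)
  8 -> (0,2)
  9 -> (1,2)
  10 -> (2,2)
  11 -> (3,2)
  12 -> (0,3)
  13 -> (1,3)
  14 -> (2,3)
  15 -> (3,3)
  16 -> (0,4)
  17 -> (1,4)
  18 -> (2,4)
  19 -> (3,4)
distinct pairs in image: 20 / 20 needed
  → bijection onto A×B; projections well-typed.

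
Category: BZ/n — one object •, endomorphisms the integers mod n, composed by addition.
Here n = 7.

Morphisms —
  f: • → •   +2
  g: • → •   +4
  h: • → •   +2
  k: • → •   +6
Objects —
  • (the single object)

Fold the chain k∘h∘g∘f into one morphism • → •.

  0 +2≡2 +4≡6 +2≡1 +6≡0  (mod 7)
⟦path⟧: +0

Answer: +0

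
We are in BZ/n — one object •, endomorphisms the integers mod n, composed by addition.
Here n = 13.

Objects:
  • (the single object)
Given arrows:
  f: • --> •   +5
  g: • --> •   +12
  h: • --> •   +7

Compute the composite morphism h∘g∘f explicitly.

  0 +5≡5 +12≡4 +7≡11  (mod 13)
result: +11

Answer: +11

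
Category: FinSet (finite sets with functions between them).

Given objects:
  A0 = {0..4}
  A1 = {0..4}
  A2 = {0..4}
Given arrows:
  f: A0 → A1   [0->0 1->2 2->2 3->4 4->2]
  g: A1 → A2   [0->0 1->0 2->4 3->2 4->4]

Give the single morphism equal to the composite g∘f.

  0 f→0 g→0
  1 f→2 g→4
  2 f→2 g→4
  3 f→4 g→4
  4 f→2 g→4
⟦path⟧: [0->0 1->4 2->4 3->4 4->4]

Answer: [0->0 1->4 2->4 3->4 4->4]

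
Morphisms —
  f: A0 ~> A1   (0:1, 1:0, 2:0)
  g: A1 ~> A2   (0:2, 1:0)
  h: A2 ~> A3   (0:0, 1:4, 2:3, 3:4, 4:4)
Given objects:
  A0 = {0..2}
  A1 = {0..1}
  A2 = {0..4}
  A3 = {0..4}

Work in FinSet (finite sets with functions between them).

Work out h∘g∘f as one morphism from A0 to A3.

Answer: (0:0, 1:3, 2:3)

Work:
  0 f~>1 g~>0 h~>0
  1 f~>0 g~>2 h~>3
  2 f~>0 g~>2 h~>3
⟦path⟧: (0:0, 1:3, 2:3)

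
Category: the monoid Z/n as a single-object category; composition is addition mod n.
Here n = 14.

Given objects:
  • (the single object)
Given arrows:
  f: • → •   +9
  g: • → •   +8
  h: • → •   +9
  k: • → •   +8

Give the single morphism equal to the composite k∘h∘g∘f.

Answer: +6

Work:
  0 +9≡9 +8≡3 +9≡12 +8≡6  (mod 14)
result: +6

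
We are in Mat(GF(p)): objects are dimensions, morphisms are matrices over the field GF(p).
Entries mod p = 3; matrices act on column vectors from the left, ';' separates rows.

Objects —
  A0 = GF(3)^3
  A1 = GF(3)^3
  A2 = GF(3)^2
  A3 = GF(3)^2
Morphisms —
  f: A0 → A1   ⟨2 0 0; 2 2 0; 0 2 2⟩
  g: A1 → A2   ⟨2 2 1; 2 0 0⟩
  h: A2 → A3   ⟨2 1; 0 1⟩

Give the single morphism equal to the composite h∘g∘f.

  e0=(1,0,0) f→(2,2,0) g→(2,1) h→(2,1)
  e1=(0,1,0) f→(0,2,2) g→(0,0) h→(0,0)
  e2=(0,0,1) f→(0,0,2) g→(2,0) h→(1,0)
result: ⟨2 0 1; 1 0 0⟩

Answer: ⟨2 0 1; 1 0 0⟩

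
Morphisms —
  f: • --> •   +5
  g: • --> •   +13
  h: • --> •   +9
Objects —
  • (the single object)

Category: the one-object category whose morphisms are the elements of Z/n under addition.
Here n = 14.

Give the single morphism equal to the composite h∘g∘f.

  0 +5≡5 +13≡4 +9≡13  (mod 14)
composite: +13

Answer: +13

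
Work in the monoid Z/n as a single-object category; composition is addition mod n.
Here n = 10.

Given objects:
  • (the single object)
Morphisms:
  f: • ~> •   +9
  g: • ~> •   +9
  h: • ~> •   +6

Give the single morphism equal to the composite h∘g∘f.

Answer: +4

Trace:
  0 +9≡9 +9≡8 +6≡4  (mod 10)
result: +4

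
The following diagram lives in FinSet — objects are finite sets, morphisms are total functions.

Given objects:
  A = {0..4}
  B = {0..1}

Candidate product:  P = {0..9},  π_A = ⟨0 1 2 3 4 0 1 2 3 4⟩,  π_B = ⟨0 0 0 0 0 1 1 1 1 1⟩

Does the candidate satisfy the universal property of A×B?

Answer: VALID PRODUCT

Derivation:
|A|·|B| = 5·2 = 10;  |P| = 10
Check the pairing map k ↦ (π_A(k), π_B(k)):
  0 -> (0,0)
  1 -> (1,0)
  2 -> (2,0)
  3 -> (3,0)
  4 -> (4,0)
  5 -> (0,1)
  6 -> (1,1)
  7 -> (2,1)
  8 -> (3,1)
  9 -> (4,1)
distinct pairs in image: 10 / 10 needed
  → bijection onto A×B; projections well-typed.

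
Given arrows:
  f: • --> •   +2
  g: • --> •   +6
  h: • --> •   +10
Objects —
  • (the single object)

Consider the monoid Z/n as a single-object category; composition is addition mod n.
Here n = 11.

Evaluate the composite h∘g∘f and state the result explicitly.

  0 +2≡2 +6≡8 +10≡7  (mod 11)
⟦path⟧: +7

Answer: +7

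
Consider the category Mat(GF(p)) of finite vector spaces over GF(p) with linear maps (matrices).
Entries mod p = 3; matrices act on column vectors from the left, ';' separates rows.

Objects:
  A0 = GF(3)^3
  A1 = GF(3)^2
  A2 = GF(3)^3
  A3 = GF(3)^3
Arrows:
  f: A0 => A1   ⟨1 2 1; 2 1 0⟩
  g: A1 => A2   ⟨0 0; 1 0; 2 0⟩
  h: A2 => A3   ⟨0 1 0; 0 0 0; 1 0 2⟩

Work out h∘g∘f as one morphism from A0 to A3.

  e0=[1,0,0] f=>[1,2] g=>[0,1,2] h=>[1,0,1]
  e1=[0,1,0] f=>[2,1] g=>[0,2,1] h=>[2,0,2]
  e2=[0,0,1] f=>[1,0] g=>[0,1,2] h=>[1,0,1]
⟦path⟧: ⟨1 2 1; 0 0 0; 1 2 1⟩

Answer: ⟨1 2 1; 0 0 0; 1 2 1⟩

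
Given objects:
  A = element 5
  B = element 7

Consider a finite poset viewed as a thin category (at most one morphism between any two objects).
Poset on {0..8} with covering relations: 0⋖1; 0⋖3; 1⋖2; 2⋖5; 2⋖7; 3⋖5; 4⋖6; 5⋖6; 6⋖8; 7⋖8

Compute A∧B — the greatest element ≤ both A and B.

{x : x≤A ∧ x≤B} = {0,1,2}  (A=5, B=7)
  0 ≤ 2
  1 ≤ 2
  2 ≤ 2
glb = 2

Answer: A∧B = 2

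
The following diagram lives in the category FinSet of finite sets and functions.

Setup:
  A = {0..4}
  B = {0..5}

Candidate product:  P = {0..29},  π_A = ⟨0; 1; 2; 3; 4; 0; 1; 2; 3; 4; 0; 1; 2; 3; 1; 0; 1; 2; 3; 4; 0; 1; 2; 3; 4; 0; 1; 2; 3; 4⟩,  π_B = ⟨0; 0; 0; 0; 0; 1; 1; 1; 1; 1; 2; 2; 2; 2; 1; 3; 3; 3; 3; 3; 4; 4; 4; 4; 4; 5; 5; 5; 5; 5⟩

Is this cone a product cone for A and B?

|A|·|B| = 5·6 = 30;  |P| = 30
Check the pairing map k ↦ (π_A(k), π_B(k)):
  0 -> (0,0)
  1 -> (1,0)
  2 -> (2,0)
  3 -> (3,0)
  4 -> (4,0)
  5 -> (0,1)
  6 -> (1,1)
  7 -> (2,1)
  8 -> (3,1)
  9 -> (4,1)
  10 -> (0,2)
  11 -> (1,2)
  12 -> (2,2)
  13 -> (3,2)
  14 -> (1,1)  ✗ repeats pair of k=6
  15 -> (0,3)
  16 -> (1,3)
  17 -> (2,3)
  18 -> (3,3)
  19 -> (4,3)
  20 -> (0,4)
  21 -> (1,4)
  22 -> (2,4)
  23 -> (3,4)
  24 -> (4,4)
  25 -> (0,5)
  26 -> (1,5)
  27 -> (2,5)
  28 -> (3,5)
  29 -> (4,5)
distinct pairs in image: 29 / 30 needed
  → (1,1) hit at k=6 and k=14

Answer: NOT A VALID PRODUCT — duplicate pair at indices 6,14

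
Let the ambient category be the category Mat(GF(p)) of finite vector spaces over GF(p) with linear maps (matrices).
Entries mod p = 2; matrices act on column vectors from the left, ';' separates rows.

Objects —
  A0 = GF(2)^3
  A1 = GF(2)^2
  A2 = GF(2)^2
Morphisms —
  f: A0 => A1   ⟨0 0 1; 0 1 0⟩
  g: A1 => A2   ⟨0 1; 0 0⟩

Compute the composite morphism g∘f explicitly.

Answer: ⟨0 1 0; 0 0 0⟩

Derivation:
  e0=(1,0,0) f=>(0,0) g=>(0,0)
  e1=(0,1,0) f=>(0,1) g=>(1,0)
  e2=(0,0,1) f=>(1,0) g=>(0,0)
⟦path⟧: ⟨0 1 0; 0 0 0⟩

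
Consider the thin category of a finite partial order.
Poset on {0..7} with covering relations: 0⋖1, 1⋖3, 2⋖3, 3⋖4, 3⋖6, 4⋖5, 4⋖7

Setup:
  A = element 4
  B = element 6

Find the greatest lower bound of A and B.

Common predecessors of 4,6: {0,1,2,3}
  0 <= 3
  1 <= 3
  2 <= 3
  3 <= 3
glb = 3

Answer: A∧B = 3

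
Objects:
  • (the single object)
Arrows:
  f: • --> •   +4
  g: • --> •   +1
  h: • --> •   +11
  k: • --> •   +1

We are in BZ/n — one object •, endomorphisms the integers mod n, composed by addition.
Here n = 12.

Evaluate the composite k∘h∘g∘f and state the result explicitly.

Answer: +5

Derivation:
  0 +4≡4 +1≡5 +11≡4 +1≡5  (mod 12)
composite: +5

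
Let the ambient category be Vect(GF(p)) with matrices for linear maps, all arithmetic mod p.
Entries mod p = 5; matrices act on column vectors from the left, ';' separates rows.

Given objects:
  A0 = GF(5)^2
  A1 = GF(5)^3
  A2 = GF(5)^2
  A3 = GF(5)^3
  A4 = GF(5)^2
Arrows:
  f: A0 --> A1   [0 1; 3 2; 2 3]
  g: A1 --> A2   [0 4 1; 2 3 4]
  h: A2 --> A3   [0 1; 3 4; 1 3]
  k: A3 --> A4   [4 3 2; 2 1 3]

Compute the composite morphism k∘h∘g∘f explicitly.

  e0=[1,0] f-->[0,3,2] g-->[4,2] h-->[2,0,0] k-->[3,4]
  e1=[0,1] f-->[1,2,3] g-->[1,0] h-->[0,3,1] k-->[1,1]
composite: [3 1; 4 1]

Answer: [3 1; 4 1]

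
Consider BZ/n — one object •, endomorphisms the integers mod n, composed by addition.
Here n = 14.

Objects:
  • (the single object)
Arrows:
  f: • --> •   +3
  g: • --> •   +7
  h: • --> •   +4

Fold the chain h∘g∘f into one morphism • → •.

  0 +3≡3 +7≡10 +4≡0  (mod 14)
⟦path⟧: +0

Answer: +0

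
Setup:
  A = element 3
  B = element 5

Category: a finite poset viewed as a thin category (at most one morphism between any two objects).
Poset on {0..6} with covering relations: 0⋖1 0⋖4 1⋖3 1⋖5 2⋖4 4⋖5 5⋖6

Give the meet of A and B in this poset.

Answer: A∧B = 1

Derivation:
{x : x⊑A ∧ x⊑B} = {0,1}  (A=3, B=5)
  0 ⊑ 1
  1 ⊑ 1
glb = 1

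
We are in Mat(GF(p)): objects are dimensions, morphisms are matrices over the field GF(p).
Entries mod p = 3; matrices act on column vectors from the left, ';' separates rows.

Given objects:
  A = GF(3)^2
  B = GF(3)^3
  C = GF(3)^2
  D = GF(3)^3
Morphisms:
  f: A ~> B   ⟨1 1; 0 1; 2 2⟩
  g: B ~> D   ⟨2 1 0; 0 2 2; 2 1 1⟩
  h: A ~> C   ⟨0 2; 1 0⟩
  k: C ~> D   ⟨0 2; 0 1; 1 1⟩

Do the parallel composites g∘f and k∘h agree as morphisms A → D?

Answer: COMMUTES

Derivation:
Along f;g (path 1):
  e0=(1,0) f~>(1,0,2) g~>(2,1,1)
  e1=(0,1) f~>(1,1,2) g~>(0,0,2)
  ⟦path⟧₁ = ⟨2 0; 1 0; 1 2⟩
Along h;k (path 2):
  e0=(1,0) h~>(0,1) k~>(2,1,1)
  e1=(0,1) h~>(2,0) k~>(0,0,2)
  ⟦path⟧₂ = ⟨2 0; 1 0; 1 2⟩
Equal? YES — commutes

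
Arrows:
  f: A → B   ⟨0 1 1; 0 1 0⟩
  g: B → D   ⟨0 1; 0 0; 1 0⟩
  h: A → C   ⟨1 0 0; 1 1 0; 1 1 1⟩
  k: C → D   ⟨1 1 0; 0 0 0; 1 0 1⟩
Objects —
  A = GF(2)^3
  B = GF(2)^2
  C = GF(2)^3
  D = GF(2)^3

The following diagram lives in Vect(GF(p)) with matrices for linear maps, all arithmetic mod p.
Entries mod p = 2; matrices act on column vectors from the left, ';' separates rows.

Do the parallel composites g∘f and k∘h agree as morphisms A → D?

Answer: COMMUTES

Work:
Path 1 = f;g:
  e0=(1,0,0) f→(0,0) g→(0,0,0)
  e1=(0,1,0) f→(1,1) g→(1,0,1)
  e2=(0,0,1) f→(1,0) g→(0,0,1)
  composite₁ = ⟨0 1 0; 0 0 0; 0 1 1⟩
Path 2 = h;k:
  e0=(1,0,0) h→(1,1,1) k→(0,0,0)
  e1=(0,1,0) h→(0,1,1) k→(1,0,1)
  e2=(0,0,1) h→(0,0,1) k→(0,0,1)
  composite₂ = ⟨0 1 0; 0 0 0; 0 1 1⟩
Equal? equal; square commutes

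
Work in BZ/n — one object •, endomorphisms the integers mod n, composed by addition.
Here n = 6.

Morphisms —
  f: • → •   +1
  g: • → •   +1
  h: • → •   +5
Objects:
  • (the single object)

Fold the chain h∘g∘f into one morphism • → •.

  0 +1≡1 +1≡2 +5≡1  (mod 6)
result: +1

Answer: +1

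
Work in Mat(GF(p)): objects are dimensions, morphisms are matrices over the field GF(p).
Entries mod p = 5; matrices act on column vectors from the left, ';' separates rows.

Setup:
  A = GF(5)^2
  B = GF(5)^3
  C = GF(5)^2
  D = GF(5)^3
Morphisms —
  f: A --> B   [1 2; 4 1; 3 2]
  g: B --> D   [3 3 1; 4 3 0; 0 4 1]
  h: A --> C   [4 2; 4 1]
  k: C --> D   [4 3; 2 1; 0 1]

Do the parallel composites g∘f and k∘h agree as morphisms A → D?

Path 1 = f;g:
  e0=⟨1,0⟩ f-->⟨1,4,3⟩ g-->⟨3,1,4⟩
  e1=⟨0,1⟩ f-->⟨2,1,2⟩ g-->⟨1,1,1⟩
  composite₁ = [3 1; 1 1; 4 1]
Path 2 = h;k:
  e0=⟨1,0⟩ h-->⟨4,4⟩ k-->⟨3,2,4⟩
  e1=⟨0,1⟩ h-->⟨2,1⟩ k-->⟨1,0,1⟩
  composite₂ = [3 1; 2 0; 4 1]
Equal? differ; not commutative

Answer: DOES NOT COMMUTE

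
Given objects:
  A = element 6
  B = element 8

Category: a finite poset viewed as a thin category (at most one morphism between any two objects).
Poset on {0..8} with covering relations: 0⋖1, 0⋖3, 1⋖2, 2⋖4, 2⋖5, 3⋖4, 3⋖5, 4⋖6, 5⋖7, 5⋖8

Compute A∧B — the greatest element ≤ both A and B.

Answer: NO MEET EXISTS

Work:
{x : x<=A ∧ x<=B} = {0,1,2,3}  (A=6, B=8)
  maximal lower bounds 2 and 3 are incomparable: neither 2<=3 nor 3<=2
→ no greatest lower bound exists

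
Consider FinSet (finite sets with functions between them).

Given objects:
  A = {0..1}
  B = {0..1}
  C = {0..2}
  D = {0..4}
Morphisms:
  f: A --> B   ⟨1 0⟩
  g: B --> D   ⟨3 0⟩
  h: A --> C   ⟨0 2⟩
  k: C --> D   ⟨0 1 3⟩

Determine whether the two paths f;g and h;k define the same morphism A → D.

Answer: COMMUTES

Trace:
Along f;g (path 1):
  0 f-->1 g-->0
  1 f-->0 g-->3
  result₁ = ⟨0 3⟩
Along h;k (path 2):
  0 h-->0 k-->0
  1 h-->2 k-->3
  result₂ = ⟨0 3⟩
Equal? same morphism ✓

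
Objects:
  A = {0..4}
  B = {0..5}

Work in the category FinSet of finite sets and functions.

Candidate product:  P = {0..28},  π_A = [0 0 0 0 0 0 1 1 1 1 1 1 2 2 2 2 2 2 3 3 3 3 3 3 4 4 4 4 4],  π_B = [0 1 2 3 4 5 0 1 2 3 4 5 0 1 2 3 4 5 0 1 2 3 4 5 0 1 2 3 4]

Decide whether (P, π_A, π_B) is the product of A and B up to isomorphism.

Answer: NOT A VALID PRODUCT — |P|=29 ≠ |A|·|B|=30

Derivation:
|A|·|B| = 5·6 = 30;  |P| = 29
  → cardinalities differ; no bijection possible.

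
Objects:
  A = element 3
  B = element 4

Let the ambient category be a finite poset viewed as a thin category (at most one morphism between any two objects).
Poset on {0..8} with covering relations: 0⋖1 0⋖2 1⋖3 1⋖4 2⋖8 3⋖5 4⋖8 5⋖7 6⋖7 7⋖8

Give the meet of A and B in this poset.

Answer: A∧B = 1

Work:
Lower bounds of A=3 and B=4: {0,1}
  0 ⊑ 1
  1 ⊑ 1
glb = 1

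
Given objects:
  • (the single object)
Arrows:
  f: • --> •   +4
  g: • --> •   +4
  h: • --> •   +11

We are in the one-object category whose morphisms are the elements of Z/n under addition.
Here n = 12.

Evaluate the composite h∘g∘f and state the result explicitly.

  0 +4≡4 +4≡8 +11≡7  (mod 12)
⟦path⟧: +7

Answer: +7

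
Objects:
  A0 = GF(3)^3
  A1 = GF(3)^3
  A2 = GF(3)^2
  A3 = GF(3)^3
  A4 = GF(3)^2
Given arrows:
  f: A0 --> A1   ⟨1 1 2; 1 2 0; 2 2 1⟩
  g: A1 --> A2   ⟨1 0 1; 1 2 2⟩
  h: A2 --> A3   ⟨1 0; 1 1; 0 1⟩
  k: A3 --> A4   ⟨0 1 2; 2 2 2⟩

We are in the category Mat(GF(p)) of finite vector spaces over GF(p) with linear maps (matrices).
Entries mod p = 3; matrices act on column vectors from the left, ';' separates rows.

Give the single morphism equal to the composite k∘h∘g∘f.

Answer: ⟨0 0 0; 1 0 1⟩

Derivation:
  e0=⟨1,0,0⟩ f-->⟨1,1,2⟩ g-->⟨0,1⟩ h-->⟨0,1,1⟩ k-->⟨0,1⟩
  e1=⟨0,1,0⟩ f-->⟨1,2,2⟩ g-->⟨0,0⟩ h-->⟨0,0,0⟩ k-->⟨0,0⟩
  e2=⟨0,0,1⟩ f-->⟨2,0,1⟩ g-->⟨0,1⟩ h-->⟨0,1,1⟩ k-->⟨0,1⟩
composite: ⟨0 0 0; 1 0 1⟩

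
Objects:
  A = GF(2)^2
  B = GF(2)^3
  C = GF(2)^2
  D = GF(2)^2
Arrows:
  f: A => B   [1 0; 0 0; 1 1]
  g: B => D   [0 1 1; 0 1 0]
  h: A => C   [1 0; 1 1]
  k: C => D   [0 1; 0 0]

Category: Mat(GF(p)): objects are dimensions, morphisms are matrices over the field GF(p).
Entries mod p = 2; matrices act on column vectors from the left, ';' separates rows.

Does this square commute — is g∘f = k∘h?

Answer: COMMUTES

Work:
Path 1 = f;g:
  e0=[1,0] f=>[1,0,1] g=>[1,0]
  e1=[0,1] f=>[0,0,1] g=>[1,0]
  ⟦path⟧₁ = [1 1; 0 0]
Path 2 = h;k:
  e0=[1,0] h=>[1,1] k=>[1,0]
  e1=[0,1] h=>[0,1] k=>[1,0]
  ⟦path⟧₂ = [1 1; 0 0]
Equal? same morphism ✓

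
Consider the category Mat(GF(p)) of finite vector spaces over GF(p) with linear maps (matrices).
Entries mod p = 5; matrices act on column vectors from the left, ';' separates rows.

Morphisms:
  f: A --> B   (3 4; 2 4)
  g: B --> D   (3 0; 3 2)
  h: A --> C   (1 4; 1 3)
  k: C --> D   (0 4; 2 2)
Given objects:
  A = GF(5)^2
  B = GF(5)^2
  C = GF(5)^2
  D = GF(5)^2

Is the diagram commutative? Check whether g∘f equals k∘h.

Path 1 = f;g:
  e0=[1,0] f-->[3,2] g-->[4,3]
  e1=[0,1] f-->[4,4] g-->[2,0]
  ⟦path⟧₁ = (4 2; 3 0)
Path 2 = h;k:
  e0=[1,0] h-->[1,1] k-->[4,4]
  e1=[0,1] h-->[4,3] k-->[2,4]
  ⟦path⟧₂ = (4 2; 4 4)
Equal? distinct morphisms ✗

Answer: DOES NOT COMMUTE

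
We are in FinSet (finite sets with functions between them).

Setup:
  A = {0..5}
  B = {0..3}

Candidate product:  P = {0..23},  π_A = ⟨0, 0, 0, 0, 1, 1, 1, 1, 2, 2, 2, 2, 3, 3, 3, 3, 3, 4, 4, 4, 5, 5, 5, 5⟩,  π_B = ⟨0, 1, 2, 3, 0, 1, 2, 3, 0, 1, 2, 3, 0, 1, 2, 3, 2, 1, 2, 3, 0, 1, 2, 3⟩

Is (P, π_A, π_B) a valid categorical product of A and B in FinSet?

Answer: NOT A VALID PRODUCT — duplicate pair at indices 14,16

Derivation:
|A|·|B| = 6·4 = 24;  |P| = 24
Check the pairing map k ↦ (π_A(k), π_B(k)):
  0 ↦ (0,0)
  1 ↦ (0,1)
  2 ↦ (0,2)
  3 ↦ (0,3)
  4 ↦ (1,0)
  5 ↦ (1,1)
  6 ↦ (1,2)
  7 ↦ (1,3)
  8 ↦ (2,0)
  9 ↦ (2,1)
  10 ↦ (2,2)
  11 ↦ (2,3)
  12 ↦ (3,0)
  13 ↦ (3,1)
  14 ↦ (3,2)
  15 ↦ (3,3)
  16 ↦ (3,2)  ✗ repeats pair of k=14
  17 ↦ (4,1)
  18 ↦ (4,2)
  19 ↦ (4,3)
  20 ↦ (5,0)
  21 ↦ (5,1)
  22 ↦ (5,2)
  23 ↦ (5,3)
distinct pairs in image: 23 / 24 needed
  → (3,2) hit at k=14 and k=16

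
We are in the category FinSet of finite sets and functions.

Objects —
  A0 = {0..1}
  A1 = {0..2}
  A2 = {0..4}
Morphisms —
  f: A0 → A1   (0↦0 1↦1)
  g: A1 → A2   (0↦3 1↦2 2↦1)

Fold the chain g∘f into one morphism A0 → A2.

Answer: (0↦3 1↦2)

Work:
  0 f→0 g→3
  1 f→1 g→2
⟦path⟧: (0↦3 1↦2)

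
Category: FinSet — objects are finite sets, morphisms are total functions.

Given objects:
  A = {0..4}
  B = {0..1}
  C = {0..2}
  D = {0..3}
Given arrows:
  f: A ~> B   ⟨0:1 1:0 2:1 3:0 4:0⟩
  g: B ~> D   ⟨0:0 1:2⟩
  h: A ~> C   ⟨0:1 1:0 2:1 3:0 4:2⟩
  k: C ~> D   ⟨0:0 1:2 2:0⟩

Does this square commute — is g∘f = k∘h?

1) trace f;g:
  0 f~>1 g~>2
  1 f~>0 g~>0
  2 f~>1 g~>2
  3 f~>0 g~>0
  4 f~>0 g~>0
  result₁ = ⟨0:2 1:0 2:2 3:0 4:0⟩
2) trace h;k:
  0 h~>1 k~>2
  1 h~>0 k~>0
  2 h~>1 k~>2
  3 h~>0 k~>0
  4 h~>2 k~>0
  result₂ = ⟨0:2 1:0 2:2 3:0 4:0⟩
Equal? same morphism ✓

Answer: COMMUTES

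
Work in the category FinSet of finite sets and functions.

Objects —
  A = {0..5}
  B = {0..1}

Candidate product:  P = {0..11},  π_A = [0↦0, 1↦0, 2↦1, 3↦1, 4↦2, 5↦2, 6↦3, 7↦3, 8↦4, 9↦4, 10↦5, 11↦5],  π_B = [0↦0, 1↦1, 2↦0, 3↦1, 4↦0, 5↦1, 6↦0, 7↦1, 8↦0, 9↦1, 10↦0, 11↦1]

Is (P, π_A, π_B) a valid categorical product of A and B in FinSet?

Answer: VALID PRODUCT

Work:
|A|·|B| = 6·2 = 12;  |P| = 12
Check the pairing map k ↦ (π_A(k), π_B(k)):
  0 ↦ (0,0)
  1 ↦ (0,1)
  2 ↦ (1,0)
  3 ↦ (1,1)
  4 ↦ (2,0)
  5 ↦ (2,1)
  6 ↦ (3,0)
  7 ↦ (3,1)
  8 ↦ (4,0)
  9 ↦ (4,1)
  10 ↦ (5,0)
  11 ↦ (5,1)
distinct pairs in image: 12 / 12 needed
  → bijection onto A×B; projections well-typed.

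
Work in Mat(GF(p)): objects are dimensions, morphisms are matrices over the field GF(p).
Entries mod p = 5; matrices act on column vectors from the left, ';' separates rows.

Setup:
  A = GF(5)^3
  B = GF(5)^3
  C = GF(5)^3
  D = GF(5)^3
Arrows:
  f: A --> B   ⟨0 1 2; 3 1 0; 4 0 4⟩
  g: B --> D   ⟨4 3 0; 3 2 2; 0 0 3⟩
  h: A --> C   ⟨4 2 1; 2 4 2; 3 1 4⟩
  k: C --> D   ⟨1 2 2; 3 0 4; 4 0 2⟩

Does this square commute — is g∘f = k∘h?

Answer: COMMUTES

Trace:
Along f;g (path 1):
  e0=[1,0,0] f-->[0,3,4] g-->[4,4,2]
  e1=[0,1,0] f-->[1,1,0] g-->[2,0,0]
  e2=[0,0,1] f-->[2,0,4] g-->[3,4,2]
  result₁ = ⟨4 2 3; 4 0 4; 2 0 2⟩
Along h;k (path 2):
  e0=[1,0,0] h-->[4,2,3] k-->[4,4,2]
  e1=[0,1,0] h-->[2,4,1] k-->[2,0,0]
  e2=[0,0,1] h-->[1,2,4] k-->[3,4,2]
  result₂ = ⟨4 2 3; 4 0 4; 2 0 2⟩
Equal? equal; square commutes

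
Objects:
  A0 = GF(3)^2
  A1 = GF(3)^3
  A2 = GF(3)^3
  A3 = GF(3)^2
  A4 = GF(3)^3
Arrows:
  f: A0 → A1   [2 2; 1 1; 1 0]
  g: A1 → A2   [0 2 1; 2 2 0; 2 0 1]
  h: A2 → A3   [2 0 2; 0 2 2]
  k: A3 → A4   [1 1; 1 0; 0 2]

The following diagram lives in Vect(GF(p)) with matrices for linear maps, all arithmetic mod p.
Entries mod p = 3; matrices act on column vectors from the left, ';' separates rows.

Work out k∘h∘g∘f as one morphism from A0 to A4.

Answer: [2 2; 1 0; 2 1]

Derivation:
  e0=(1,0) f→(2,1,1) g→(0,0,2) h→(1,1) k→(2,1,2)
  e1=(0,1) f→(2,1,0) g→(2,0,1) h→(0,2) k→(2,0,1)
composite: [2 2; 1 0; 2 1]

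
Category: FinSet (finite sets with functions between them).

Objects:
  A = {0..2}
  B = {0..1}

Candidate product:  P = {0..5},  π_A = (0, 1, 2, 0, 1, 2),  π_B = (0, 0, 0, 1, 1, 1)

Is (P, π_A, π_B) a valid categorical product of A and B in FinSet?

Answer: VALID PRODUCT

Trace:
|A|·|B| = 3·2 = 6;  |P| = 6
Check the pairing map k ↦ (π_A(k), π_B(k)):
  0 ↦ (0,0)
  1 ↦ (1,0)
  2 ↦ (2,0)
  3 ↦ (0,1)
  4 ↦ (1,1)
  5 ↦ (2,1)
distinct pairs in image: 6 / 6 needed
  → bijection onto A×B; projections well-typed.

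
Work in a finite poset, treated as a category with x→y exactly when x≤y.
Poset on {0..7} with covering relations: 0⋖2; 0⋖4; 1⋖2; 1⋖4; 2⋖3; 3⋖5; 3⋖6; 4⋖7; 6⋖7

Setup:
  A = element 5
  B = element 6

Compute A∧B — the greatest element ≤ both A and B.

Common predecessors of 5,6: {0,1,2,3}
  0 <= 3
  1 <= 3
  2 <= 3
  3 <= 3
glb = 3

Answer: A∧B = 3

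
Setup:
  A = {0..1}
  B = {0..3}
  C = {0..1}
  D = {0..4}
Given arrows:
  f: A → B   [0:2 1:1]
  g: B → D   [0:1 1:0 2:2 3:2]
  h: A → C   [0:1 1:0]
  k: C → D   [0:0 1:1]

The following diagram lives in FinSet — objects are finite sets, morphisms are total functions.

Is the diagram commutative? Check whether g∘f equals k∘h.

Answer: DOES NOT COMMUTE

Work:
1) trace f;g:
  0 f→2 g→2
  1 f→1 g→0
  ⟦path⟧₁ = [0:2 1:0]
2) trace h;k:
  0 h→1 k→1
  1 h→0 k→0
  ⟦path⟧₂ = [0:1 1:0]
Equal? differ; not commutative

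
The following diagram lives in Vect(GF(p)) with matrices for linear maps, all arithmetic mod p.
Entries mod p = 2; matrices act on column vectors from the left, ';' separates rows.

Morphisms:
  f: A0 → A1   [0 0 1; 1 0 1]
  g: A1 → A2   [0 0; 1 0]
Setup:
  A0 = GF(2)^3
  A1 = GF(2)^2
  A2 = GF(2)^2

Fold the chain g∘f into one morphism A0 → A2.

  e0=(1,0,0) f→(0,1) g→(0,0)
  e1=(0,1,0) f→(0,0) g→(0,0)
  e2=(0,0,1) f→(1,1) g→(0,1)
composite: [0 0 0; 0 0 1]

Answer: [0 0 0; 0 0 1]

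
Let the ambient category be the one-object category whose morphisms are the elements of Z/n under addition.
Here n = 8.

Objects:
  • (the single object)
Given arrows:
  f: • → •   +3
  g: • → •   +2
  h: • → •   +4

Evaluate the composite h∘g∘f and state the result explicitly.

Answer: +1

Work:
  0 +3≡3 +2≡5 +4≡1  (mod 8)
result: +1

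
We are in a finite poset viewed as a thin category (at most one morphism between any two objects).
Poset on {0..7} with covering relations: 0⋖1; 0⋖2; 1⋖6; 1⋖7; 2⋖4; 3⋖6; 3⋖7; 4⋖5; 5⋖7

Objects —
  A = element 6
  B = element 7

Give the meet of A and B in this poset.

Lower bounds of A=6 and B=7: {0,1,3}
  maximal lower bounds 1 and 3 are incomparable: neither 1<=3 nor 3<=1
→ no greatest lower bound exists

Answer: NO MEET EXISTS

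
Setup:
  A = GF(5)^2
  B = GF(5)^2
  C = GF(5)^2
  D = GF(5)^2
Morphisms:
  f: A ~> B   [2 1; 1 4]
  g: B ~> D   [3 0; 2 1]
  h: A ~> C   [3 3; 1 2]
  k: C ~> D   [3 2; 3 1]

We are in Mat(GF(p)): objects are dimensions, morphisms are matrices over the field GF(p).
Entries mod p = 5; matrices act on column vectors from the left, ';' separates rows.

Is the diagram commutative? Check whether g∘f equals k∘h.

1) trace f;g:
  e0=[1,0] f~>[2,1] g~>[1,0]
  e1=[0,1] f~>[1,4] g~>[3,1]
  composite₁ = [1 3; 0 1]
2) trace h;k:
  e0=[1,0] h~>[3,1] k~>[1,0]
  e1=[0,1] h~>[3,2] k~>[3,1]
  composite₂ = [1 3; 0 1]
Equal? YES — commutes

Answer: COMMUTES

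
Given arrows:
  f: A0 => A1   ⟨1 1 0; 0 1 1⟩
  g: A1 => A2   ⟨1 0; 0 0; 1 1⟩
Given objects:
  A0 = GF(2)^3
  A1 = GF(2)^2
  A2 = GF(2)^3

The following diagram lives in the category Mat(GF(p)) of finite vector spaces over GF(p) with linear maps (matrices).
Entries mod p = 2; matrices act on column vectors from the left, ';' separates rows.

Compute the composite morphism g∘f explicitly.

Answer: ⟨1 1 0; 0 0 0; 1 0 1⟩

Work:
  e0=⟨1,0,0⟩ f=>⟨1,0⟩ g=>⟨1,0,1⟩
  e1=⟨0,1,0⟩ f=>⟨1,1⟩ g=>⟨1,0,0⟩
  e2=⟨0,0,1⟩ f=>⟨0,1⟩ g=>⟨0,0,1⟩
⟦path⟧: ⟨1 1 0; 0 0 0; 1 0 1⟩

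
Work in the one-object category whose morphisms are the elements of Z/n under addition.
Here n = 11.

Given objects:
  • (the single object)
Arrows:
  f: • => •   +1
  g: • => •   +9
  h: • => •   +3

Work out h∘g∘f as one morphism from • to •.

Answer: +2

Work:
  0 +1≡1 +9≡10 +3≡2  (mod 11)
result: +2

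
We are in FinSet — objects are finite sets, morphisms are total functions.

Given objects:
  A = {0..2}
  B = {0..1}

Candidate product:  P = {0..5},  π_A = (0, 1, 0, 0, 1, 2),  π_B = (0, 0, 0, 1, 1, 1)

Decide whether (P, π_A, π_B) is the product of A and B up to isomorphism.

Answer: NOT A VALID PRODUCT — duplicate pair at indices 0,2

Derivation:
|A|·|B| = 3·2 = 6;  |P| = 6
Check the pairing map k ↦ (π_A(k), π_B(k)):
  0 -> (0,0)
  1 -> (1,0)
  2 -> (0,0)  ✗ repeats pair of k=0
  3 -> (0,1)
  4 -> (1,1)
  5 -> (2,1)
distinct pairs in image: 5 / 6 needed
  → (0,0) hit at k=0 and k=2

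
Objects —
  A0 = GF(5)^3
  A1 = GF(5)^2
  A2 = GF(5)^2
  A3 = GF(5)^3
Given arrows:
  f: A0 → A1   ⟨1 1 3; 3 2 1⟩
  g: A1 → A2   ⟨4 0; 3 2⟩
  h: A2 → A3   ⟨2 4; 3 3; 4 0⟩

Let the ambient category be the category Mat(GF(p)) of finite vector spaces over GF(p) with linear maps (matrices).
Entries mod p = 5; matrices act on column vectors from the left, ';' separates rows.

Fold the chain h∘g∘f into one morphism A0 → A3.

Answer: ⟨4 1 3; 4 3 4; 1 1 3⟩

Derivation:
  e0=[1,0,0] f→[1,3] g→[4,4] h→[4,4,1]
  e1=[0,1,0] f→[1,2] g→[4,2] h→[1,3,1]
  e2=[0,0,1] f→[3,1] g→[2,1] h→[3,4,3]
result: ⟨4 1 3; 4 3 4; 1 1 3⟩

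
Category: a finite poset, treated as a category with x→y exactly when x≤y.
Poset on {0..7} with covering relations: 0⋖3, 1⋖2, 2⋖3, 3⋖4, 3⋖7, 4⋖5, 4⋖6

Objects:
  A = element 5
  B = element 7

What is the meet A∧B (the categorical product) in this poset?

Answer: A∧B = 3

Derivation:
{x : x<=A ∧ x<=B} = {0,1,2,3}  (A=5, B=7)
  0 <= 3
  1 <= 3
  2 <= 3
  3 <= 3
glb = 3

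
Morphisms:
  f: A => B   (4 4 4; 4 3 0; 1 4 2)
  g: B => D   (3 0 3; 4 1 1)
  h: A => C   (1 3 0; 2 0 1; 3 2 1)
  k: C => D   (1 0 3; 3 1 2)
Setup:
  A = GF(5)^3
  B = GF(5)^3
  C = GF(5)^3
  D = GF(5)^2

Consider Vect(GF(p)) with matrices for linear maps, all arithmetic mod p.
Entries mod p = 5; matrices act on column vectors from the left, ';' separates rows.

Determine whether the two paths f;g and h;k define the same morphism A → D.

Along f;g (path 1):
  e0=[1,0,0] f=>[4,4,1] g=>[0,1]
  e1=[0,1,0] f=>[4,3,4] g=>[4,3]
  e2=[0,0,1] f=>[4,0,2] g=>[3,3]
  composite₁ = (0 4 3; 1 3 3)
Along h;k (path 2):
  e0=[1,0,0] h=>[1,2,3] k=>[0,1]
  e1=[0,1,0] h=>[3,0,2] k=>[4,3]
  e2=[0,0,1] h=>[0,1,1] k=>[3,3]
  composite₂ = (0 4 3; 1 3 3)
Equal? equal; square commutes

Answer: COMMUTES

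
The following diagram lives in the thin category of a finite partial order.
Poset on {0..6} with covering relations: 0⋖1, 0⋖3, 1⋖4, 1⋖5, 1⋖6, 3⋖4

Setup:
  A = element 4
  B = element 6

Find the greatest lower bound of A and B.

Answer: A∧B = 1

Derivation:
{x : x<=A ∧ x<=B} = {0,1}  (A=4, B=6)
  0 <= 1
  1 <= 1
glb = 1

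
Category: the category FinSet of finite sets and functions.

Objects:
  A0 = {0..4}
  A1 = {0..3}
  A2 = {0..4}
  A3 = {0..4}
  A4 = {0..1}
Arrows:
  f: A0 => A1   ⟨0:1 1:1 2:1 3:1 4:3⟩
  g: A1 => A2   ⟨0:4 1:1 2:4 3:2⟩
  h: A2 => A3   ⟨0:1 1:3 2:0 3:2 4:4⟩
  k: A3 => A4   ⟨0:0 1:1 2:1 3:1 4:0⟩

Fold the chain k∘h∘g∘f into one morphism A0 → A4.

Answer: ⟨0:1 1:1 2:1 3:1 4:0⟩

Work:
  0 f=>1 g=>1 h=>3 k=>1
  1 f=>1 g=>1 h=>3 k=>1
  2 f=>1 g=>1 h=>3 k=>1
  3 f=>1 g=>1 h=>3 k=>1
  4 f=>3 g=>2 h=>0 k=>0
result: ⟨0:1 1:1 2:1 3:1 4:0⟩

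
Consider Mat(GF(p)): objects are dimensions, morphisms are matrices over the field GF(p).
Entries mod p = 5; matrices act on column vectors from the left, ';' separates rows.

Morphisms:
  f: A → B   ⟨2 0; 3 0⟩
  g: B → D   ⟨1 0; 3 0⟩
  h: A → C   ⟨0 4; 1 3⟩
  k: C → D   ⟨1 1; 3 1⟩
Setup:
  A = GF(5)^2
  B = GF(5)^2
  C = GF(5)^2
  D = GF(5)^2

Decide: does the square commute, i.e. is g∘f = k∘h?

Answer: DOES NOT COMMUTE

Work:
1) trace f;g:
  e0=[1,0] f→[2,3] g→[2,1]
  e1=[0,1] f→[0,0] g→[0,0]
  result₁ = ⟨2 0; 1 0⟩
2) trace h;k:
  e0=[1,0] h→[0,1] k→[1,1]
  e1=[0,1] h→[4,3] k→[2,0]
  result₂ = ⟨1 2; 1 0⟩
Equal? distinct morphisms ✗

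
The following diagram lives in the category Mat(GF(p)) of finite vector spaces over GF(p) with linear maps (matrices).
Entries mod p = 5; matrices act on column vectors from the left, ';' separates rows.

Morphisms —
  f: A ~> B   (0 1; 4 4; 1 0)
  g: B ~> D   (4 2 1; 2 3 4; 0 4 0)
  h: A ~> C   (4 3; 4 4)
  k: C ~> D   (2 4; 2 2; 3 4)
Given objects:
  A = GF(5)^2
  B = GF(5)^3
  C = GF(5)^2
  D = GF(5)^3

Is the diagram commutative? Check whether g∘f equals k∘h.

Answer: DOES NOT COMMUTE

Work:
1) trace f;g:
  e0=(1,0) f~>(0,4,1) g~>(4,1,1)
  e1=(0,1) f~>(1,4,0) g~>(2,4,1)
  result₁ = (4 2; 1 4; 1 1)
2) trace h;k:
  e0=(1,0) h~>(4,4) k~>(4,1,3)
  e1=(0,1) h~>(3,4) k~>(2,4,0)
  result₂ = (4 2; 1 4; 3 0)
Equal? differ; not commutative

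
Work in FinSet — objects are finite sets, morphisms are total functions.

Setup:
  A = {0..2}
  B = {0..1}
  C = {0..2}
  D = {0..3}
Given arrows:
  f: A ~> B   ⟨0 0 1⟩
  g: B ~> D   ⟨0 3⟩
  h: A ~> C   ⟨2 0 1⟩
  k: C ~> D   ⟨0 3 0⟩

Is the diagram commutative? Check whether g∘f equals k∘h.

Answer: COMMUTES

Derivation:
Path 1 = f;g:
  0 f~>0 g~>0
  1 f~>0 g~>0
  2 f~>1 g~>3
  ⟦path⟧₁ = ⟨0 0 3⟩
Path 2 = h;k:
  0 h~>2 k~>0
  1 h~>0 k~>0
  2 h~>1 k~>3
  ⟦path⟧₂ = ⟨0 0 3⟩
Equal? YES — commutes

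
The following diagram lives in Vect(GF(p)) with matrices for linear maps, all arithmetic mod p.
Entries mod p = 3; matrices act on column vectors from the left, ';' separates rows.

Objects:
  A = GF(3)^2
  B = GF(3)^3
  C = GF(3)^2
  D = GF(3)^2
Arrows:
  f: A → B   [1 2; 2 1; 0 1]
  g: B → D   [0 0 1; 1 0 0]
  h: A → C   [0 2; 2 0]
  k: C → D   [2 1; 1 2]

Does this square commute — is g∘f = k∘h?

Along f;g (path 1):
  e0=(1,0) f→(1,2,0) g→(0,1)
  e1=(0,1) f→(2,1,1) g→(1,2)
  ⟦path⟧₁ = [0 1; 1 2]
Along h;k (path 2):
  e0=(1,0) h→(0,2) k→(2,1)
  e1=(0,1) h→(2,0) k→(1,2)
  ⟦path⟧₂ = [2 1; 1 2]
Equal? differ; not commutative

Answer: DOES NOT COMMUTE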